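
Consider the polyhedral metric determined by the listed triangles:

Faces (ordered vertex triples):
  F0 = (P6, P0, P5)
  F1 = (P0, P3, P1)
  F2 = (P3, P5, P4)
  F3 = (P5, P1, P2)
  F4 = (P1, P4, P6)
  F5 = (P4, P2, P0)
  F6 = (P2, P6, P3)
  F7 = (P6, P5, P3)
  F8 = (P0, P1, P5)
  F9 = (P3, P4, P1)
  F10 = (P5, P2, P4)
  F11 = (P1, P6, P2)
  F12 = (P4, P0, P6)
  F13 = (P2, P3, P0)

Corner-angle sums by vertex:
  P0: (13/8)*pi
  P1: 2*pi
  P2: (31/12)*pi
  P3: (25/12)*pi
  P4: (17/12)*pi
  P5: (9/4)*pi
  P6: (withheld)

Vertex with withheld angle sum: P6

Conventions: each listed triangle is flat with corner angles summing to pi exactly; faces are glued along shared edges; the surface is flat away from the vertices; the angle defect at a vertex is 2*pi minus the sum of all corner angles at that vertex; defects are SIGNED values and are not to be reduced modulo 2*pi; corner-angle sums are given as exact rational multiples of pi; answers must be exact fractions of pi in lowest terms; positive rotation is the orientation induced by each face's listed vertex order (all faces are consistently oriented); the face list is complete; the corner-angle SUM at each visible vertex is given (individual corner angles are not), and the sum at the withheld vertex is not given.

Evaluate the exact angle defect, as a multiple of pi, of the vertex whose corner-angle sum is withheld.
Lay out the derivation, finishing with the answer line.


V = 7, E = 21, F = 14; chi = V - E + F = 0
Gauss-Bonnet: total defect = 2*pi*chi = 0; visible defects sum to pi/24

Answer: defect(P6) = -pi/24


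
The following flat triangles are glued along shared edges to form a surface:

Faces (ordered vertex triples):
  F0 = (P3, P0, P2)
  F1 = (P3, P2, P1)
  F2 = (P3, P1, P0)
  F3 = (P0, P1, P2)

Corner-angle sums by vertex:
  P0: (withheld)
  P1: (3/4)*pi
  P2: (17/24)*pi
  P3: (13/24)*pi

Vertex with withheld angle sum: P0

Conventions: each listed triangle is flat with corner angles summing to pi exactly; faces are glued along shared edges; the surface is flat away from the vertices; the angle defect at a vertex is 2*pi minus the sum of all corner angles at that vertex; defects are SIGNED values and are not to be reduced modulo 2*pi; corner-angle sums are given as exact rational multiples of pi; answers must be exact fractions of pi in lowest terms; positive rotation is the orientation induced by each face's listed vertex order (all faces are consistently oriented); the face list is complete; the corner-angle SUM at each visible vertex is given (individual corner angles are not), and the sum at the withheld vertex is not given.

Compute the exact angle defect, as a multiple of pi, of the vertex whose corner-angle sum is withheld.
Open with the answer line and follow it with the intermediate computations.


Answer: defect(P0) = 0

V = 4, E = 6, F = 4; chi = V - E + F = 2
Gauss-Bonnet: total defect = 2*pi*chi = 4*pi; visible defects sum to 4*pi


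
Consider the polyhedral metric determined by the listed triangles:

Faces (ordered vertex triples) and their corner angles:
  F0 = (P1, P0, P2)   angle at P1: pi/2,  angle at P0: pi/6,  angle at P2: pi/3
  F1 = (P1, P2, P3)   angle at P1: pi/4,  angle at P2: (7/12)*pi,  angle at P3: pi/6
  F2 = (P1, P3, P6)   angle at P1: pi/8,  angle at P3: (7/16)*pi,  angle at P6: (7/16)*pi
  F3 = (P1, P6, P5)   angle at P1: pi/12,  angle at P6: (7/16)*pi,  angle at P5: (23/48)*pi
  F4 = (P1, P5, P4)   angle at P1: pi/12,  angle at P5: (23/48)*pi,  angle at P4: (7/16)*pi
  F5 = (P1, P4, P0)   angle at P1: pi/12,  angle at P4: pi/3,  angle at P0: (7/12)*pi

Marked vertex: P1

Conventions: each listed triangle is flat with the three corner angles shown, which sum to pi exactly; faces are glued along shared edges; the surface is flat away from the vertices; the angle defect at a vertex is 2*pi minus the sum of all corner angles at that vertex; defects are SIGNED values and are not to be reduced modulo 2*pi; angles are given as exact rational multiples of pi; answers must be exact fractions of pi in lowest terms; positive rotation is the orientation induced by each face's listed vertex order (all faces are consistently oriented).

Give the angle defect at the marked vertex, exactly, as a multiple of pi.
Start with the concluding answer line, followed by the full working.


Answer: defect(P1) = (7/8)*pi

Sum of corner angles at P1: (9/8)*pi
defect = 2*pi - (9/8)*pi


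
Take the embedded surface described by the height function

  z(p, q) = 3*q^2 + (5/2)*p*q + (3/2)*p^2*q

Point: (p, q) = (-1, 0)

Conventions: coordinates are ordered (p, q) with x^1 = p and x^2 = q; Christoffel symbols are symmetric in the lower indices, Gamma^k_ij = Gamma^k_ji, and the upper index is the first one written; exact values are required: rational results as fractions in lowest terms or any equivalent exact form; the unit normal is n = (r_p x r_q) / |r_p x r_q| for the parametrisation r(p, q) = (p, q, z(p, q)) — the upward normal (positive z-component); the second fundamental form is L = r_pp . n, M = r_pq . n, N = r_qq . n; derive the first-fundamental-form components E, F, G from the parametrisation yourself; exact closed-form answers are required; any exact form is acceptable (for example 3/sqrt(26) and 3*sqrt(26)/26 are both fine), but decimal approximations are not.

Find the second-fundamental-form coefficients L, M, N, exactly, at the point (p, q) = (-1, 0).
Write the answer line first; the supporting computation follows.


Answer: L = 0, M = -sqrt(2)/4, N = 3*sqrt(2)

z_p = 0, z_q = -1, z_pp = 0, z_pq = -1/2, z_qq = 6
E = 1, F = 0, G = 2; answer radicand W^2 = 2
unnormalised second-form numerators: l = 0, m = -1/2, n = 6; L = l/sqrt(2), and similarly M = m/sqrt(W^2), N = n/sqrt(W^2)


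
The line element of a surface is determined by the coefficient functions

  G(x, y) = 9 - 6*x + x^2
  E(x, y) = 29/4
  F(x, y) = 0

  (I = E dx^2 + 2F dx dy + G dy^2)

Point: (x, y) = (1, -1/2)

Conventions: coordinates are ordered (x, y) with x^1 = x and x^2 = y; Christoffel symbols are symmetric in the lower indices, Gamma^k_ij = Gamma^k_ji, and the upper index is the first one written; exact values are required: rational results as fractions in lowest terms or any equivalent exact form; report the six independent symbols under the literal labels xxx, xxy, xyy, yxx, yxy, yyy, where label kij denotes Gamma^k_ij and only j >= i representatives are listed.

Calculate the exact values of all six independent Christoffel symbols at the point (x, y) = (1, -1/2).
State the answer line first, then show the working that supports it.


Answer: Gamma_xxx = 0, Gamma_xxy = 0, Gamma_xyy = 8/29, Gamma_yxx = 0, Gamma_yxy = -1/2, Gamma_yyy = 0

E = 29/4, F = 0, G = 4 at the point
E_x = 0, E_y = 0, F_x = 0, F_y = 0, G_x = -4, G_y = 0
EG - F^2 = 29;  g^inv = (1/29) * [[4, 0], [0, 29/4]]
first-kind symbols [ij,l] = (1/2)(d_i g_jl + d_j g_il - d_l g_ij): [xx,x] = E_x/2 = 0, [xx,y] = F_x - E_y/2 = 0, [xy,x] = E_y/2 = 0, [xy,y] = G_x/2 = -2, [yy,x] = F_y - G_x/2 = 2, [yy,y] = G_y/2 = 0
Gamma^x_ij = (G*[ij,x] - F*[ij,y])/(EG - F^2), Gamma^y_ij = (E*[ij,y] - F*[ij,x])/(EG - F^2)


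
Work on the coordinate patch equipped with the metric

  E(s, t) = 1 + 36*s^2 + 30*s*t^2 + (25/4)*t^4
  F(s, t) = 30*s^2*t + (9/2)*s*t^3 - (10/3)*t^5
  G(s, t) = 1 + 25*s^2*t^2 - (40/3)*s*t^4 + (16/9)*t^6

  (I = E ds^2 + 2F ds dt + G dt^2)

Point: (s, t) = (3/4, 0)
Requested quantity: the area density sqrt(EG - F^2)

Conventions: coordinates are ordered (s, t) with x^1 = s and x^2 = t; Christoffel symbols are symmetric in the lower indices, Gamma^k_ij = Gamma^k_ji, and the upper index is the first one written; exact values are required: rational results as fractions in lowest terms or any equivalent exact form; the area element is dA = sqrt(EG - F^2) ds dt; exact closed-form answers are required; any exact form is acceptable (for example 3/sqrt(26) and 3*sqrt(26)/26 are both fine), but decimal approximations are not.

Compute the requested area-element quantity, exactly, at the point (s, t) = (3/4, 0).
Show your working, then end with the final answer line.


E = 85/4, F = 0, G = 1; EG - F^2 = 85/4

Answer: sqrt(EG - F^2) = sqrt(85)/2


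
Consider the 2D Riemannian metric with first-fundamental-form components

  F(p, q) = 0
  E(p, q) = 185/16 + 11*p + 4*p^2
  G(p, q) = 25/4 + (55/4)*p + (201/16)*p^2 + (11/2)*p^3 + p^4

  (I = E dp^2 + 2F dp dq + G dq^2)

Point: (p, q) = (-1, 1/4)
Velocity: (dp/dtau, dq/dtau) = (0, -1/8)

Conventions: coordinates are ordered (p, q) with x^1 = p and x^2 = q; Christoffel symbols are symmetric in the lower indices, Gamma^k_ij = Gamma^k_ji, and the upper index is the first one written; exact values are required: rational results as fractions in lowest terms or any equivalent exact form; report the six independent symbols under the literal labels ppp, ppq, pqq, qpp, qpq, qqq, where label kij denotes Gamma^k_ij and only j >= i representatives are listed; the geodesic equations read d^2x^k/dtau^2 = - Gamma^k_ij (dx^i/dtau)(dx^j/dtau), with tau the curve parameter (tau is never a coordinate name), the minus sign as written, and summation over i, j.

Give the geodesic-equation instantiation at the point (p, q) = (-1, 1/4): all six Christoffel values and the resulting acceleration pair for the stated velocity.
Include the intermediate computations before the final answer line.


E = 73/16, F = 0, G = 9/16 at the point
E_p = 3, E_q = 0, F_p = 0, F_q = 0, G_p = 9/8, G_q = 0
EG - F^2 = 657/256;  g^inv = (256/657) * [[9/16, 0], [0, 73/16]]
first-kind symbols [ij,l] = (1/2)(d_i g_jl + d_j g_il - d_l g_ij): [pp,p] = E_p/2 = 3/2, [pp,q] = F_p - E_q/2 = 0, [pq,p] = E_q/2 = 0, [pq,q] = G_p/2 = 9/16, [qq,p] = F_q - G_p/2 = -9/16, [qq,q] = G_q/2 = 0
Gamma^p_ij = (G*[ij,p] - F*[ij,q])/(EG - F^2), Gamma^q_ij = (E*[ij,q] - F*[ij,p])/(EG - F^2)
Gamma_ppp = 24/73, Gamma_ppq = 0, Gamma_pqq = -9/73, Gamma_qpp = 0, Gamma_qpq = 1, Gamma_qqq = 0
d^2p/dtau^2 = -(Gamma_ppp*(0)^2 + 2*Gamma_ppq*(0)*(-1/8) + Gamma_pqq*(-1/8)^2) = 9/4672
d^2q/dtau^2 = -(Gamma_qpp*(0)^2 + 2*Gamma_qpq*(0)*(-1/8) + Gamma_qqq*(-1/8)^2) = 0

Answer: Gamma_ppp = 24/73, Gamma_ppq = 0, Gamma_pqq = -9/73, Gamma_qpp = 0, Gamma_qpq = 1, Gamma_qqq = 0; accelerations (d^2p/dtau^2, d^2q/dtau^2) = (9/4672, 0)


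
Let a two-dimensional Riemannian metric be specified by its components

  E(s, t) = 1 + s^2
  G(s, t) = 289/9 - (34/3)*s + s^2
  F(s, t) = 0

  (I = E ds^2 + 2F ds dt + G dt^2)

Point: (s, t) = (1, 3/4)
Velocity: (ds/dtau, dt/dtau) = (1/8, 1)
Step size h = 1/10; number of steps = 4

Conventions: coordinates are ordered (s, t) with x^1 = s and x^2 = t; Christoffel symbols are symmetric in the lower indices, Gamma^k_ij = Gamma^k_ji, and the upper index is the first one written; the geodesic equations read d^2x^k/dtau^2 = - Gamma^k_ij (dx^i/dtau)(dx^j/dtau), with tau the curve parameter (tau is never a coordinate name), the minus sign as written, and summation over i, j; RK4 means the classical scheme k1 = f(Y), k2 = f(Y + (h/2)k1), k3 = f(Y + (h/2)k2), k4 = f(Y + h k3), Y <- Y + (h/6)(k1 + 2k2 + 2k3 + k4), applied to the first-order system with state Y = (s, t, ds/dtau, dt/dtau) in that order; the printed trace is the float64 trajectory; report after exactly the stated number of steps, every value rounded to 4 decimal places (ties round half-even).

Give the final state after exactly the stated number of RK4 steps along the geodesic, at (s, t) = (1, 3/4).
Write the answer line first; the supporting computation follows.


Answer: s = 0.8589, t = 1.1437, ds/dtau = -0.8620, dt/dtau = 0.9421

f(Y) = (ds/dtau, dt/dtau, -Gamma^s_ij Y'^i Y'^j, -Gamma^t_ij Y'^i Y'^j) with the Gammas evaluated at the stage position; h = 0.100000; intermediate values shown to 6 dp
step 0: s = 1.0000, t = 0.7500, ds/dtau = 0.1250, dt/dtau = 1.0000
step 1:
  k1: at (s, t) = (1.000000, 0.750000), (ds/dtau, dt/dtau) = (0.125000, 1.000000); Gamma_sss = 0.500000, Gamma_sst = 0.000000, Gamma_stt = 2.333333, Gamma_tss = 0.000000, Gamma_tst = -0.214286, Gamma_ttt = 0.000000; k1 = (0.125000, 1.000000, -2.341146, 0.053571)
  k2: at (s, t) = (1.006250, 0.800000), (ds/dtau, dt/dtau) = (0.007943, 1.002679); Gamma_sss = 0.499990, Gamma_sst = 0.000000, Gamma_stt = 2.315690, Gamma_tss = 0.000000, Gamma_tst = -0.214573, Gamma_ttt = 0.000000; k2 = (0.007943, 1.002679, -2.328144, 0.003418)
  k3: at (s, t) = (1.000397, 0.800134), (ds/dtau, dt/dtau) = (0.008593, 1.000171); Gamma_sss = 0.500000, Gamma_sst = 0.000000, Gamma_stt = 2.332208, Gamma_tss = 0.000000, Gamma_tst = -0.214304, Gamma_ttt = 0.000000; k3 = (0.008593, 1.000171, -2.333042, 0.003684)
  k4: at (s, t) = (1.000859, 0.850017), (ds/dtau, dt/dtau) = (-0.108304, 1.000368); Gamma_sss = 0.500000, Gamma_sst = 0.000000, Gamma_stt = 2.330900, Gamma_tss = 0.000000, Gamma_tst = -0.214325, Gamma_ttt = 0.000000; k4 = (-0.108304, 1.000368, -2.338482, -0.046442)
  Y <- Y + (h/6)(k1 + 2k2 + 2k3 + k4): s = 1.0008, t = 0.8501, ds/dtau = -0.1084, dt/dtau = 1.0004
step 2:
  k1: at (s, t) = (1.000829, 0.850101), (ds/dtau, dt/dtau) = (-0.108367, 1.000356); Gamma_sss = 0.500000, Gamma_sst = 0.000000, Gamma_stt = 2.330984, Gamma_tss = 0.000000, Gamma_tst = -0.214324, Gamma_ttt = 0.000000; k1 = (-0.108367, 1.000356, -2.338514, -0.046468)
  k2: at (s, t) = (0.995411, 0.900119), (ds/dtau, dt/dtau) = (-0.225292, 0.998032); Gamma_sss = 0.499995, Gamma_sst = 0.000000, Gamma_stt = 2.346370, Gamma_tss = 0.000000, Gamma_tst = -0.214075, Gamma_ttt = 0.000000; k2 = (-0.225292, 0.998032, -2.362523, -0.096269)
  k3: at (s, t) = (0.989565, 0.900003), (ds/dtau, dt/dtau) = (-0.226493, 0.995542); Gamma_sss = 0.499972, Gamma_sst = 0.000000, Gamma_stt = 2.363081, Gamma_tss = 0.000000, Gamma_tst = -0.213808, Gamma_ttt = 0.000000; k3 = (-0.226493, 0.995542, -2.367708, -0.096420)
  k4: at (s, t) = (0.978180, 0.949655), (ds/dtau, dt/dtau) = (-0.345137, 0.990714); Gamma_sss = 0.499878, Gamma_sst = 0.000000, Gamma_stt = 2.395952, Gamma_tss = 0.000000, Gamma_tst = -0.213288, Gamma_ttt = 0.000000; k4 = (-0.345137, 0.990714, -2.411204, -0.145860)
  Y <- Y + (h/6)(k1 + 2k2 + 2k3 + k4): s = 0.9782, t = 0.9497, ds/dtau = -0.3452, dt/dtau = 0.9907
step 3:
  k1: at (s, t) = (0.978212, 0.949738), (ds/dtau, dt/dtau) = (-0.345203, 0.990727); Gamma_sss = 0.499879, Gamma_sst = 0.000000, Gamma_stt = 2.395861, Gamma_tss = 0.000000, Gamma_tst = -0.213290, Gamma_ttt = 0.000000; k1 = (-0.345203, 0.990727, -2.411202, -0.145891)
  k2: at (s, t) = (0.960951, 0.999274), (ds/dtau, dt/dtau) = (-0.465763, 0.983433); Gamma_sss = 0.499604, Gamma_sst = 0.000000, Gamma_stt = 2.446526, Gamma_tss = 0.000000, Gamma_tst = -0.212508, Gamma_ttt = 0.000000; k2 = (-0.465763, 0.983433, -2.474514, -0.194677)
  k3: at (s, t) = (0.954923, 0.998910), (ds/dtau, dt/dtau) = (-0.468929, 0.980993); Gamma_sss = 0.499469, Gamma_sst = 0.000000, Gamma_stt = 2.464457, Gamma_tss = 0.000000, Gamma_tst = -0.212236, Gamma_ttt = 0.000000; k3 = (-0.468929, 0.980993, -2.481495, -0.195264)
  k4: at (s, t) = (0.931319, 1.047837), (ds/dtau, dt/dtau) = (-0.593353, 0.971201); Gamma_sss = 0.498737, Gamma_sst = 0.000000, Gamma_stt = 2.535859, Gamma_tss = 0.000000, Gamma_tst = -0.211178, Gamma_ttt = 0.000000; k4 = (-0.593353, 0.971201, -2.567490, -0.243388)
  Y <- Y + (h/6)(k1 + 2k2 + 2k3 + k4): s = 0.9314, t = 1.0479, ds/dtau = -0.5934, dt/dtau = 0.9712
step 4:
  k1: at (s, t) = (0.931413, 1.047918), (ds/dtau, dt/dtau) = (-0.593381, 0.971241); Gamma_sss = 0.498741, Gamma_sst = 0.000000, Gamma_stt = 2.535571, Gamma_tss = 0.000000, Gamma_tst = -0.211182, Gamma_ttt = 0.000000; k1 = (-0.593381, 0.971241, -2.567435, -0.243415)
  k2: at (s, t) = (0.901743, 1.096480), (ds/dtau, dt/dtau) = (-0.721753, 0.959070); Gamma_sss = 0.497338, Gamma_sst = 0.000000, Gamma_stt = 2.627993, Gamma_tss = 0.000000, Gamma_tst = -0.209867, Gamma_ttt = 0.000000; k2 = (-0.721753, 0.959070, -2.676347, -0.290545)
  k3: at (s, t) = (0.895325, 1.095871), (ds/dtau, dt/dtau) = (-0.727199, 0.956714); Gamma_sss = 0.496959, Gamma_sst = 0.000000, Gamma_stt = 2.648382, Gamma_tss = 0.000000, Gamma_tst = -0.209585, Gamma_ttt = 0.000000; k3 = (-0.727199, 0.956714, -2.686868, -0.291625)
  k4: at (s, t) = (0.858693, 1.143589), (ds/dtau, dt/dtau) = (-0.862068, 0.942079); Gamma_sss = 0.494253, Gamma_sst = 0.000000, Gamma_stt = 2.767413, Gamma_tss = 0.000000, Gamma_tst = -0.207988, Gamma_ttt = 0.000000; k4 = (-0.862068, 0.942079, -2.823423, -0.337829)
  Y <- Y + (h/6)(k1 + 2k2 + 2k3 + k4): s = 0.8589, t = 1.1437, ds/dtau = -0.8620, dt/dtau = 0.9421


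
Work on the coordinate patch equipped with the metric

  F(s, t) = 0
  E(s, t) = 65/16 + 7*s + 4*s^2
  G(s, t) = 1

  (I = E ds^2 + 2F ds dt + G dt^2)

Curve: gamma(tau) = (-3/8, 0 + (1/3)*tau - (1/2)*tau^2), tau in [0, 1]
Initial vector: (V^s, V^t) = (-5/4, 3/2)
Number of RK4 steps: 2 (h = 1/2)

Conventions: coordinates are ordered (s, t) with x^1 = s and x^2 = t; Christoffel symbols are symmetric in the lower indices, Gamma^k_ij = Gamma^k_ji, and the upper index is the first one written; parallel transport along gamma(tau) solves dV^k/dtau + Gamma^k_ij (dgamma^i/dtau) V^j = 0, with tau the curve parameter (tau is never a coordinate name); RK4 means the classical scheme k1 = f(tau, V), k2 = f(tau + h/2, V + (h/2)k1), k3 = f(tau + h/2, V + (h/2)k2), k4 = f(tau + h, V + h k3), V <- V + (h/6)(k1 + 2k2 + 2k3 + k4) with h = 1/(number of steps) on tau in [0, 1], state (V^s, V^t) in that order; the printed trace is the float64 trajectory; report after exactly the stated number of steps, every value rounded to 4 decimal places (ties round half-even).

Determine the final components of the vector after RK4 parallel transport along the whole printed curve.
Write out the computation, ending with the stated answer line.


gamma'(tau) = (0, 1/3 - tau); f(tau, V)^k = -Gamma^k_ij(gamma(tau)) gamma'^i(tau) V^j; h = 1/2; intermediate values shown to 6 dp
curve data and Christoffel symbols at the stage parameters:
  tau = 0.000000: gamma = (-0.375000, 0.000000), gamma' = (0.000000, 0.333333); Gamma_sss = 1.000000, Gamma_sst = 0.000000, Gamma_stt = 0.000000, Gamma_tss = 0.000000, Gamma_tst = 0.000000, Gamma_ttt = 0.000000
  tau = 0.250000: gamma = (-0.375000, 0.052083), gamma' = (0.000000, 0.083333); Gamma_sss = 1.000000, Gamma_sst = 0.000000, Gamma_stt = 0.000000, Gamma_tss = 0.000000, Gamma_tst = 0.000000, Gamma_ttt = 0.000000
  tau = 0.500000: gamma = (-0.375000, 0.041667), gamma' = (0.000000, -0.166667); Gamma_sss = 1.000000, Gamma_sst = 0.000000, Gamma_stt = 0.000000, Gamma_tss = 0.000000, Gamma_tst = 0.000000, Gamma_ttt = 0.000000
  tau = 0.750000: gamma = (-0.375000, -0.031250), gamma' = (0.000000, -0.416667); Gamma_sss = 1.000000, Gamma_sst = 0.000000, Gamma_stt = 0.000000, Gamma_tss = 0.000000, Gamma_tst = 0.000000, Gamma_ttt = 0.000000
  tau = 1.000000: gamma = (-0.375000, -0.166667), gamma' = (0.000000, -0.666667); Gamma_sss = 1.000000, Gamma_sst = 0.000000, Gamma_stt = 0.000000, Gamma_tss = 0.000000, Gamma_tst = 0.000000, Gamma_ttt = 0.000000
step 0: V^s = -1.2500, V^t = 1.5000
step 1: k1 = (0.000000, 0.000000), k2 = (0.000000, 0.000000), k3 = (0.000000, 0.000000), k4 = (0.000000, 0.000000); V <- V + (h/6)(k1 + 2k2 + 2k3 + k4): V^s = -1.2500, V^t = 1.5000
step 2: k1 = (0.000000, 0.000000), k2 = (0.000000, 0.000000), k3 = (0.000000, 0.000000), k4 = (0.000000, 0.000000); V <- V + (h/6)(k1 + 2k2 + 2k3 + k4): V^s = -1.2500, V^t = 1.5000

Answer: V^s = -1.2500, V^t = 1.5000


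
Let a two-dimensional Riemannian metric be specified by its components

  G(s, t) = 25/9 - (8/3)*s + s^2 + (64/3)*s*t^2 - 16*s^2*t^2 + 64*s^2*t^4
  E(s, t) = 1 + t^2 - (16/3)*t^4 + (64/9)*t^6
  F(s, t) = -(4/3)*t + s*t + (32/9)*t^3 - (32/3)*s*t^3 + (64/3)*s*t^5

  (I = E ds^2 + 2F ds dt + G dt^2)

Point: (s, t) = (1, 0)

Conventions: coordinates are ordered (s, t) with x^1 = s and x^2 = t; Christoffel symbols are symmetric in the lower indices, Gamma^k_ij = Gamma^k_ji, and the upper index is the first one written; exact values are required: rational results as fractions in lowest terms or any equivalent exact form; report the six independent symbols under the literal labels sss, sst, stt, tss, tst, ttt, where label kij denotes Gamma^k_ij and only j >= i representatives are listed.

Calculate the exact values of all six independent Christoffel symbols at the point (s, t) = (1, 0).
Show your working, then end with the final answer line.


E = 1, F = 0, G = 10/9 at the point
E_s = 0, E_t = 0, F_s = 0, F_t = -1/3, G_s = -2/3, G_t = 0
EG - F^2 = 10/9;  g^inv = (9/10) * [[10/9, 0], [0, 1]]
first-kind symbols [ij,l] = (1/2)(d_i g_jl + d_j g_il - d_l g_ij): [ss,s] = E_s/2 = 0, [ss,t] = F_s - E_t/2 = 0, [st,s] = E_t/2 = 0, [st,t] = G_s/2 = -1/3, [tt,s] = F_t - G_s/2 = 0, [tt,t] = G_t/2 = 0
Gamma^s_ij = (G*[ij,s] - F*[ij,t])/(EG - F^2), Gamma^t_ij = (E*[ij,t] - F*[ij,s])/(EG - F^2)

Answer: Gamma_sss = 0, Gamma_sst = 0, Gamma_stt = 0, Gamma_tss = 0, Gamma_tst = -3/10, Gamma_ttt = 0


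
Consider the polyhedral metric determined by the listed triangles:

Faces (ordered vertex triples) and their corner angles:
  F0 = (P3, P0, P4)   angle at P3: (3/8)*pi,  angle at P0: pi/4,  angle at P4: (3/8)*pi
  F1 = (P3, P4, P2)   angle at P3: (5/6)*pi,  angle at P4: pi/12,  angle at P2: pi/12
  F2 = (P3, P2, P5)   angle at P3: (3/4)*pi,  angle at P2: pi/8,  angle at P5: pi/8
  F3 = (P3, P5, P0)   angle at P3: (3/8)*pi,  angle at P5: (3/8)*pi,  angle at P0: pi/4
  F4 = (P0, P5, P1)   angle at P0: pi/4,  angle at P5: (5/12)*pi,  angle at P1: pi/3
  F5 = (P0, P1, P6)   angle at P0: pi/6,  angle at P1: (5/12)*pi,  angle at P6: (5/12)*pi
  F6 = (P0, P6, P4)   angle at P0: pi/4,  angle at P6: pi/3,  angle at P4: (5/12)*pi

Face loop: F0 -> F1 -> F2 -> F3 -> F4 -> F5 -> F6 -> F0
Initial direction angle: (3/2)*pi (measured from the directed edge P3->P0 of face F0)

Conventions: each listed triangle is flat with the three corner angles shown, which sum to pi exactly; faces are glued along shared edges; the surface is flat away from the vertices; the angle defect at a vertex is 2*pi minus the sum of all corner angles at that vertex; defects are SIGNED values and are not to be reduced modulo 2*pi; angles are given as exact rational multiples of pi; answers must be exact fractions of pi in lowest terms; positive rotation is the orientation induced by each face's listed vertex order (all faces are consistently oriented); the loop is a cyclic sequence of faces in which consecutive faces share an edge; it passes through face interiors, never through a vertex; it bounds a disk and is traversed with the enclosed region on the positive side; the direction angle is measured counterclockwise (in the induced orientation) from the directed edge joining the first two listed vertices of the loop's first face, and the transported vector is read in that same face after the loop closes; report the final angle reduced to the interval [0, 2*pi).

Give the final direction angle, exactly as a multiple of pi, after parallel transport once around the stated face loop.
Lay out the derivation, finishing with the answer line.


enclosed vertex P0: corner angles sum to (7/6)*pi, defect = 2*pi - (7/6)*pi = (5/6)*pi
enclosed vertex P3: corner angles sum to (7/3)*pi, defect = 2*pi - (7/3)*pi = -pi/3
holonomy = initial angle + sum of enclosed defects (mod 2*pi), positive in the induced orientation
final angle = (3/2)*pi + pi/2 = 0 (mod 2*pi)

Answer: final direction angle = 0


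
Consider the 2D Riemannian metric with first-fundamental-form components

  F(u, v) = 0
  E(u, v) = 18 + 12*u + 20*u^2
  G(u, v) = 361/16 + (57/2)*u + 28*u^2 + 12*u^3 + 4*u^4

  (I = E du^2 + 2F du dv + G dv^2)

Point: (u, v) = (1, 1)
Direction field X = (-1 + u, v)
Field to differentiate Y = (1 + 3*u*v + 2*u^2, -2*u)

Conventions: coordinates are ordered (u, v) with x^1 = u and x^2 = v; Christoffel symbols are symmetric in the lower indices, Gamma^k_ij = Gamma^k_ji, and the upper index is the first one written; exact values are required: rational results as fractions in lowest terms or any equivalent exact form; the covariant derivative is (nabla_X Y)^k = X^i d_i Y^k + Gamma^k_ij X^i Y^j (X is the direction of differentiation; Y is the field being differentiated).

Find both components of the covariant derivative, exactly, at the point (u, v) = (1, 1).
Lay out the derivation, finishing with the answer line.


E = 50, F = 0, G = 1521/16 at the point
E_u = 52, E_v = 0, F_u = 0, F_v = 0, G_u = 273/2, G_v = 0
EG - F^2 = 38025/8;  g^inv = (8/38025) * [[1521/16, 0], [0, 50]]
first-kind symbols [ij,l] = (1/2)(d_i g_jl + d_j g_il - d_l g_ij): [uu,u] = E_u/2 = 26, [uu,v] = F_u - E_v/2 = 0, [uv,u] = E_v/2 = 0, [uv,v] = G_u/2 = 273/4, [vv,u] = F_v - G_u/2 = -273/4, [vv,v] = G_v/2 = 0
Gamma^u_ij = (G*[ij,u] - F*[ij,v])/(EG - F^2), Gamma^v_ij = (E*[ij,v] - F*[ij,u])/(EG - F^2)
Gamma_uuu = 13/25, Gamma_uuv = 0, Gamma_uvv = -273/200, Gamma_vuu = 0, Gamma_vuv = 28/39, Gamma_vvv = 0
X = (0, 1), Y = (6, -2) at the point

Answer: (nabla_X Y)^u = 573/100, (nabla_X Y)^v = 56/13


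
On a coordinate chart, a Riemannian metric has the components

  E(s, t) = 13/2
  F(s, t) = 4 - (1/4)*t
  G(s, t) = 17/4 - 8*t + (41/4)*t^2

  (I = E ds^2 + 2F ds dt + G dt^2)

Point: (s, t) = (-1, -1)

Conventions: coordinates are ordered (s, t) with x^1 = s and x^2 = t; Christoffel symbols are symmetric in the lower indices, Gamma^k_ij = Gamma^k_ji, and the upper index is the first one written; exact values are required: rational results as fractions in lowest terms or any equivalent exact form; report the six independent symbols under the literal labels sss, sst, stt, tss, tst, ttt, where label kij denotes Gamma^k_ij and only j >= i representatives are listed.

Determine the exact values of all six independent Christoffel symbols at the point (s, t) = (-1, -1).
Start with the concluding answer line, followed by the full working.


Answer: Gamma_sss = 0, Gamma_sst = 0, Gamma_stt = 3/7, Gamma_tss = 0, Gamma_tst = 0, Gamma_ttt = -5/7

E = 13/2, F = 17/4, G = 45/2 at the point
E_s = 0, E_t = 0, F_s = 0, F_t = -1/4, G_s = 0, G_t = -57/2
EG - F^2 = 2051/16;  g^inv = (16/2051) * [[45/2, -17/4], [-17/4, 13/2]]
first-kind symbols [ij,l] = (1/2)(d_i g_jl + d_j g_il - d_l g_ij): [ss,s] = E_s/2 = 0, [ss,t] = F_s - E_t/2 = 0, [st,s] = E_t/2 = 0, [st,t] = G_s/2 = 0, [tt,s] = F_t - G_s/2 = -1/4, [tt,t] = G_t/2 = -57/4
Gamma^s_ij = (G*[ij,s] - F*[ij,t])/(EG - F^2), Gamma^t_ij = (E*[ij,t] - F*[ij,s])/(EG - F^2)


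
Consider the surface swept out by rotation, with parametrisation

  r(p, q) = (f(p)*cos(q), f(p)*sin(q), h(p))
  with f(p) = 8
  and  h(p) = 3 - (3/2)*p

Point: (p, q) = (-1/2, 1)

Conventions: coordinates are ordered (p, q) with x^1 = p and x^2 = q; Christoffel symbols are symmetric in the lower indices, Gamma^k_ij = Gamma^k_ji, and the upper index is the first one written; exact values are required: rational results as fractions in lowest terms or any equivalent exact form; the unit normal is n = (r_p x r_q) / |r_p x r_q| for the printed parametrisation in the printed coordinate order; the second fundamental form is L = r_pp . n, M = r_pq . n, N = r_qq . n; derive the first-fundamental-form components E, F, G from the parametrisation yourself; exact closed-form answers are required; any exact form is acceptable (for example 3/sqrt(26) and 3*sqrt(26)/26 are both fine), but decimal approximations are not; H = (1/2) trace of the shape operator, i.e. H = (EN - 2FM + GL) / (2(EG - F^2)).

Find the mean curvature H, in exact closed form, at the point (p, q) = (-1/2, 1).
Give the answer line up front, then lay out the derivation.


Answer: H = -1/16

f = 8, f' = 0, f'' = 0, h' = -3/2, h'' = 0
E = 9/4, F = 0, G = 64; answer radicand W^2 = 9/4
unnormalised second-form numerators: l = 0, m = 0, n = -12; L = l/sqrt(9/4), and similarly M = m/sqrt(W^2), N = n/sqrt(W^2)
H = (E*n - 2*F*m + G*l) / (2*(EG - F^2)*sqrt(W^2)); E*n - 2*F*m + G*l = -27, EG - F^2 = 144, so H = (-3/32)/sqrt(9/4)


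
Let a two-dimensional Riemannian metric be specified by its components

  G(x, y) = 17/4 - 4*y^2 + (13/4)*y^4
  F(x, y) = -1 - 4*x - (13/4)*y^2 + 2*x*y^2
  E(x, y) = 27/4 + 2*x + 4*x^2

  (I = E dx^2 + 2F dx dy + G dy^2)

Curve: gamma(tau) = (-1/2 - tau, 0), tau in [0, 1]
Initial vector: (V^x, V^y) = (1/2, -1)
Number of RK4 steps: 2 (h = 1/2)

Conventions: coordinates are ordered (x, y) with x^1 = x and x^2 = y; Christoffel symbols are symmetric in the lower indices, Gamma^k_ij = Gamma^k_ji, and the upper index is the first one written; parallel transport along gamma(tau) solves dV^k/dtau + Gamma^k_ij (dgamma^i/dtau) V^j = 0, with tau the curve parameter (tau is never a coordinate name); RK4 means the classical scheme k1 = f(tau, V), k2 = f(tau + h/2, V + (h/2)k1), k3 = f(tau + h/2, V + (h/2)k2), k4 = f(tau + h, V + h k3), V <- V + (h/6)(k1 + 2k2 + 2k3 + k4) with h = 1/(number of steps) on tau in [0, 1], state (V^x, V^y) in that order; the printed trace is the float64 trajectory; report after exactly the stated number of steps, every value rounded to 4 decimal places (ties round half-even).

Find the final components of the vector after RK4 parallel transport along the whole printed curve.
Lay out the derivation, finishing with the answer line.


gamma'(tau) = (-1, 0); f(tau, V)^k = -Gamma^k_ij(gamma(tau)) gamma'^i(tau) V^j; h = 1/2; intermediate values shown to 6 dp
curve data and Christoffel symbols at the stage parameters:
  tau = 0.000000: gamma = (-0.500000, 0.000000), gamma' = (-1.000000, 0.000000); Gamma_xxx = -0.009029, Gamma_xxy = 0.000000, Gamma_xyy = 0.000000, Gamma_yxx = -0.939052, Gamma_yxy = 0.000000, Gamma_yyy = 0.000000
  tau = 0.250000: gamma = (-0.750000, 0.000000), gamma' = (-1.000000, 0.000000); Gamma_xxx = -0.017937, Gamma_xxy = 0.000000, Gamma_xyy = 0.000000, Gamma_yxx = -0.932735, Gamma_yxy = 0.000000, Gamma_yyy = 0.000000
  tau = 0.500000: gamma = (-1.000000, 0.000000), gamma' = (-1.000000, 0.000000); Gamma_xxx = -0.026608, Gamma_xxy = 0.000000, Gamma_xyy = 0.000000, Gamma_yxx = -0.922395, Gamma_yxy = 0.000000, Gamma_yyy = 0.000000
  tau = 0.750000: gamma = (-1.250000, 0.000000), gamma' = (-1.000000, 0.000000); Gamma_xxx = -0.034934, Gamma_xxy = 0.000000, Gamma_xyy = 0.000000, Gamma_yxx = -0.908297, Gamma_yxy = 0.000000, Gamma_yyy = 0.000000
  tau = 1.000000: gamma = (-1.500000, 0.000000), gamma' = (-1.000000, 0.000000); Gamma_xxx = -0.042827, Gamma_xxy = 0.000000, Gamma_xyy = 0.000000, Gamma_yxx = -0.890792, Gamma_yxy = 0.000000, Gamma_yyy = 0.000000
step 0: V^x = 0.5000, V^y = -1.0000
step 1: k1 = (-0.004515, -0.469526), k2 = (-0.008948, -0.465315), k3 = (-0.008928, -0.464281), k4 = (-0.013185, -0.457080); V <- V + (h/6)(k1 + 2k2 + 2k3 + k4): V^x = 0.4955, V^y = -1.2321
step 2: k1 = (-0.013185, -0.457089), k2 = (-0.017196, -0.447108), k3 = (-0.017161, -0.446198), k4 = (-0.020855, -0.433785); V <- V + (h/6)(k1 + 2k2 + 2k3 + k4): V^x = 0.4870, V^y = -1.4553

Answer: V^x = 0.4870, V^y = -1.4553


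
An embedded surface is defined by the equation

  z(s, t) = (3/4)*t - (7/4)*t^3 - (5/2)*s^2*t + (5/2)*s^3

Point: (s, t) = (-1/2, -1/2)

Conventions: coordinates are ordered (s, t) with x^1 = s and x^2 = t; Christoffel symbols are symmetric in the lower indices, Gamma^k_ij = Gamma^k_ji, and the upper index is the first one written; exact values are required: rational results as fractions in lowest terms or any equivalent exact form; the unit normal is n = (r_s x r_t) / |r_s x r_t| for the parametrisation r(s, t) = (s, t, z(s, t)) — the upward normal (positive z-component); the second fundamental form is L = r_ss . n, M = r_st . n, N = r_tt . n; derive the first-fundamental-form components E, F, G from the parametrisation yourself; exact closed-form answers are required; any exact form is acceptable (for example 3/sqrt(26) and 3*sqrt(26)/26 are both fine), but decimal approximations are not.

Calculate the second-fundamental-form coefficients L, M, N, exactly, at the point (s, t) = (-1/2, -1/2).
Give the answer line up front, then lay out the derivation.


Answer: L = -80*sqrt(717)/717, M = 40*sqrt(717)/717, N = 28*sqrt(717)/239

z_s = 5/8, z_t = -19/16, z_ss = -5, z_st = 5/2, z_tt = 21/4
E = 89/64, F = -95/128, G = 617/256; answer radicand W^2 = 717/256
unnormalised second-form numerators: l = -5, m = 5/2, n = 21/4; L = l/sqrt(717/256), and similarly M = m/sqrt(W^2), N = n/sqrt(W^2)


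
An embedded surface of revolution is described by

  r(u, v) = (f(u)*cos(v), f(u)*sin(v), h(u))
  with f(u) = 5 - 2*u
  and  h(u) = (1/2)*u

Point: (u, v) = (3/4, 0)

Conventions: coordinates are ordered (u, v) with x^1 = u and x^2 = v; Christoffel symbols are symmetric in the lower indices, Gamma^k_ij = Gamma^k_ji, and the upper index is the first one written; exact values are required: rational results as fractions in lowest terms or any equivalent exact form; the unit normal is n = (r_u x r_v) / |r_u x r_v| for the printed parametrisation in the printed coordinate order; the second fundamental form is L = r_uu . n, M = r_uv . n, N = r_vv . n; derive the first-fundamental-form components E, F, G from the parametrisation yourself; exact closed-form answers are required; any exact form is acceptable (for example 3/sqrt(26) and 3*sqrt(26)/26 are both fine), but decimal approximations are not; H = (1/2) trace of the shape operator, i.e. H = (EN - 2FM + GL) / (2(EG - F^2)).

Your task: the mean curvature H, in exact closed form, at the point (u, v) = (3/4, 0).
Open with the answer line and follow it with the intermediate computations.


Answer: H = sqrt(17)/119

f = 7/2, f' = -2, f'' = 0, h' = 1/2, h'' = 0
E = 17/4, F = 0, G = 49/4; answer radicand W^2 = 17/4
unnormalised second-form numerators: l = 0, m = 0, n = 7/4; L = l/sqrt(17/4), and similarly M = m/sqrt(W^2), N = n/sqrt(W^2)
H = (E*n - 2*F*m + G*l) / (2*(EG - F^2)*sqrt(W^2)); E*n - 2*F*m + G*l = 119/16, EG - F^2 = 833/16, so H = (1/14)/sqrt(17/4)


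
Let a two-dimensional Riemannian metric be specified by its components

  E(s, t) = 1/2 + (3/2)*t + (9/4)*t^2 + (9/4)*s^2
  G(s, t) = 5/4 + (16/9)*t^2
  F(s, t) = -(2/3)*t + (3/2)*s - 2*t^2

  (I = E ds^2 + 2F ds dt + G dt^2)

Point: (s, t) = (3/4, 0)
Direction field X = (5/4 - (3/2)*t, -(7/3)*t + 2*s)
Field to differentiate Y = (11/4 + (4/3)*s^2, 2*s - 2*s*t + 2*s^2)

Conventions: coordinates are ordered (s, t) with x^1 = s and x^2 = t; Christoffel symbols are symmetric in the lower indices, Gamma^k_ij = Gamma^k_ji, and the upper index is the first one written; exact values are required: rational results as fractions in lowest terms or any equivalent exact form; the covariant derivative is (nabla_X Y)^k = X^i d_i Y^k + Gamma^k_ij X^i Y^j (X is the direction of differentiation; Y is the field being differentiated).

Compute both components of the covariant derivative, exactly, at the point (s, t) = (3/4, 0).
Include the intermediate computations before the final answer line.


E = 113/64, F = 9/8, G = 5/4 at the point
E_s = 27/8, E_t = 3/2, F_s = 3/2, F_t = -2/3, G_s = 0, G_t = 0
EG - F^2 = 241/256;  g^inv = (256/241) * [[5/4, -9/8], [-9/8, 113/64]]
first-kind symbols [ij,l] = (1/2)(d_i g_jl + d_j g_il - d_l g_ij): [ss,s] = E_s/2 = 27/16, [ss,t] = F_s - E_t/2 = 3/4, [st,s] = E_t/2 = 3/4, [st,t] = G_s/2 = 0, [tt,s] = F_t - G_s/2 = -2/3, [tt,t] = G_t/2 = 0
Gamma^s_ij = (G*[ij,s] - F*[ij,t])/(EG - F^2), Gamma^t_ij = (E*[ij,t] - F*[ij,s])/(EG - F^2)
Gamma_sss = 324/241, Gamma_sst = 240/241, Gamma_stt = -640/723, Gamma_tss = -147/241, Gamma_tst = -216/241, Gamma_ttt = 192/241
X = (5/4, 3/2), Y = (7/2, 21/8) at the point

Answer: (nabla_X Y)^s = 6455/482, (nabla_X Y)^t = -6127/1928


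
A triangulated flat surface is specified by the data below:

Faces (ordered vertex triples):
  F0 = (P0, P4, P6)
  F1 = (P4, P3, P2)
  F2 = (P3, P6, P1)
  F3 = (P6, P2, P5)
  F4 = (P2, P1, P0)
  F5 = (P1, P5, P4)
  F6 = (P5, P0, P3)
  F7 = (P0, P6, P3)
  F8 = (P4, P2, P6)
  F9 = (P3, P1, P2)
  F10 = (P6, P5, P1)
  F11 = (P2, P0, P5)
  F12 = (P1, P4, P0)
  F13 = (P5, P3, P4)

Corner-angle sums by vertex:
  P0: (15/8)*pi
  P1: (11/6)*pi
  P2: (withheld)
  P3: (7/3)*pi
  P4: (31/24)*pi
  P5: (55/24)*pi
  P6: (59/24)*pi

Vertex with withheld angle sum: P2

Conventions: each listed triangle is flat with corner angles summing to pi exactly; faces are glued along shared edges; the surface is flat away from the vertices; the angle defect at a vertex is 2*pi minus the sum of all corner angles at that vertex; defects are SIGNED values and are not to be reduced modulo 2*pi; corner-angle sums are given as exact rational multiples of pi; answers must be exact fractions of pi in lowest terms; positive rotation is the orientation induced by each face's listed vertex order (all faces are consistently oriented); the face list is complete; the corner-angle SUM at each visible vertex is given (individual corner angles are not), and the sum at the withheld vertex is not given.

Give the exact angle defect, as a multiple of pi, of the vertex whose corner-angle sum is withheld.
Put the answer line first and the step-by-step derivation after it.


Answer: defect(P2) = pi/12

V = 7, E = 21, F = 14; chi = V - E + F = 0
Gauss-Bonnet: total defect = 2*pi*chi = 0; visible defects sum to -pi/12


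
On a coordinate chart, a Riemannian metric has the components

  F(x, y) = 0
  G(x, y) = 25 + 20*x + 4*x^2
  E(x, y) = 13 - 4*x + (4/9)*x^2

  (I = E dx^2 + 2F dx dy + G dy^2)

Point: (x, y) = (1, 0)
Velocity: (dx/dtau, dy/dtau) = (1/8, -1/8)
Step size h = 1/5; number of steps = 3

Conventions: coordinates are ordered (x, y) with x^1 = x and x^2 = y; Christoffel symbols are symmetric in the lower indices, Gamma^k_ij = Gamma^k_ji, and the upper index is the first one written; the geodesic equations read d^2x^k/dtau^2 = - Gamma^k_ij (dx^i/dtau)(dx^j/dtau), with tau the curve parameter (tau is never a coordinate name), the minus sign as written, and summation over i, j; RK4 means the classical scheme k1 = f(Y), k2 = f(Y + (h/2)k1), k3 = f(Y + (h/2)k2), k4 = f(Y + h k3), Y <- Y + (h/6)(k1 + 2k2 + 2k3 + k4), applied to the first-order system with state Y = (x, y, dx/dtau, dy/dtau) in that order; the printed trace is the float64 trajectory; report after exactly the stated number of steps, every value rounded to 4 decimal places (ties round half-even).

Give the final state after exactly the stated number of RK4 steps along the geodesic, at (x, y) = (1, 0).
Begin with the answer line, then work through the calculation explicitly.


Answer: x = 1.0796, y = -0.0734, dx/dtau = 0.1404, dy/dtau = -0.1195

f(Y) = (dx/dtau, dy/dtau, -Gamma^x_ij Y'^i Y'^j, -Gamma^y_ij Y'^i Y'^j) with the Gammas evaluated at the stage position; h = 0.200000; intermediate values shown to 6 dp
step 0: x = 1.0000, y = 0.0000, dx/dtau = 0.1250, dy/dtau = -0.1250
step 1:
  k1: at (x, y) = (1.000000, 0.000000), (dx/dtau, dy/dtau) = (0.125000, -0.125000); Gamma_xxx = -0.164706, Gamma_xxy = 0.000000, Gamma_xyy = -1.482353, Gamma_yxx = 0.000000, Gamma_yxy = 0.285714, Gamma_yyy = 0.000000; k1 = (0.125000, -0.125000, 0.025735, 0.008929)
  k2: at (x, y) = (1.012500, -0.012500), (dx/dtau, dy/dtau) = (0.127574, -0.124107); Gamma_xxx = -0.164795, Gamma_xxy = 0.000000, Gamma_xyy = -1.493787, Gamma_yxx = 0.000000, Gamma_yxy = 0.284698, Gamma_yyy = 0.000000; k2 = (0.127574, -0.124107, 0.025690, 0.009015)
  k3: at (x, y) = (1.012757, -0.012411), (dx/dtau, dy/dtau) = (0.127569, -0.124098); Gamma_xxx = -0.164797, Gamma_xxy = 0.000000, Gamma_xyy = -1.494023, Gamma_yxx = 0.000000, Gamma_yxy = 0.284677, Gamma_yyy = 0.000000; k3 = (0.127569, -0.124098, 0.025690, 0.009014)
  k4: at (x, y) = (1.025514, -0.024820), (dx/dtau, dy/dtau) = (0.130138, -0.123197); Gamma_xxx = -0.164886, Gamma_xxy = 0.000000, Gamma_xyy = -1.505768, Gamma_yxx = 0.000000, Gamma_yxy = 0.283647, Gamma_yyy = 0.000000; k4 = (0.130138, -0.123197, 0.025646, 0.009095)
  Y <- Y + (h/6)(k1 + 2k2 + 2k3 + k4): x = 1.0255, y = -0.0248, dx/dtau = 0.1301, dy/dtau = -0.1232
step 2:
  k1: at (x, y) = (1.025514, -0.024820), (dx/dtau, dy/dtau) = (0.130138, -0.123197); Gamma_xxx = -0.164886, Gamma_xxy = 0.000000, Gamma_xyy = -1.505768, Gamma_yxx = 0.000000, Gamma_yxy = 0.283647, Gamma_yyy = 0.000000; k1 = (0.130138, -0.123197, 0.025646, 0.009095)
  k2: at (x, y) = (1.038528, -0.037140), (dx/dtau, dy/dtau) = (0.132703, -0.122288); Gamma_xxx = -0.164975, Gamma_xxy = 0.000000, Gamma_xyy = -1.517828, Gamma_yxx = 0.000000, Gamma_yxy = 0.282603, Gamma_yyy = 0.000000; k2 = (0.132703, -0.122288, 0.025603, 0.009172)
  k3: at (x, y) = (1.038784, -0.037049), (dx/dtau, dy/dtau) = (0.132698, -0.122280); Gamma_xxx = -0.164977, Gamma_xxy = 0.000000, Gamma_xyy = -1.518067, Gamma_yxx = 0.000000, Gamma_yxy = 0.282583, Gamma_yyy = 0.000000; k3 = (0.132698, -0.122280, 0.025604, 0.009171)
  k4: at (x, y) = (1.052054, -0.049276), (dx/dtau, dy/dtau) = (0.135259, -0.121363); Gamma_xxx = -0.165066, Gamma_xxy = 0.000000, Gamma_xyy = -1.530447, Gamma_yxx = 0.000000, Gamma_yxy = 0.281527, Gamma_yyy = 0.000000; k4 = (0.135259, -0.121363, 0.025562, 0.009243)
  Y <- Y + (h/6)(k1 + 2k2 + 2k3 + k4): x = 1.0521, y = -0.0493, dx/dtau = 0.1353, dy/dtau = -0.1214
step 3:
  k1: at (x, y) = (1.052054, -0.049277), (dx/dtau, dy/dtau) = (0.135259, -0.121363); Gamma_xxx = -0.165066, Gamma_xxy = 0.000000, Gamma_xyy = -1.530447, Gamma_yxx = 0.000000, Gamma_yxy = 0.281527, Gamma_yyy = 0.000000; k1 = (0.135259, -0.121363, 0.025562, 0.009243)
  k2: at (x, y) = (1.065580, -0.061413), (dx/dtau, dy/dtau) = (0.137815, -0.120439); Gamma_xxx = -0.165154, Gamma_xxy = 0.000000, Gamma_xyy = -1.543152, Gamma_yxx = 0.000000, Gamma_yxy = 0.280459, Gamma_yyy = 0.000000; k2 = (0.137815, -0.120439, 0.025521, 0.009310)
  k3: at (x, y) = (1.065836, -0.061321), (dx/dtau, dy/dtau) = (0.137811, -0.120432); Gamma_xxx = -0.165156, Gamma_xxy = 0.000000, Gamma_xyy = -1.543393, Gamma_yxx = 0.000000, Gamma_yxy = 0.280439, Gamma_yyy = 0.000000; k3 = (0.137811, -0.120432, 0.025522, 0.009309)
  k4: at (x, y) = (1.079616, -0.073363), (dx/dtau, dy/dtau) = (0.140363, -0.119501); Gamma_xxx = -0.165244, Gamma_xxy = 0.000000, Gamma_xyy = -1.556428, Gamma_yxx = 0.000000, Gamma_yxy = 0.279360, Gamma_yyy = 0.000000; k4 = (0.140363, -0.119501, 0.025482, 0.009372)
  Y <- Y + (h/6)(k1 + 2k2 + 2k3 + k4): x = 1.0796, y = -0.0734, dx/dtau = 0.1404, dy/dtau = -0.1195
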